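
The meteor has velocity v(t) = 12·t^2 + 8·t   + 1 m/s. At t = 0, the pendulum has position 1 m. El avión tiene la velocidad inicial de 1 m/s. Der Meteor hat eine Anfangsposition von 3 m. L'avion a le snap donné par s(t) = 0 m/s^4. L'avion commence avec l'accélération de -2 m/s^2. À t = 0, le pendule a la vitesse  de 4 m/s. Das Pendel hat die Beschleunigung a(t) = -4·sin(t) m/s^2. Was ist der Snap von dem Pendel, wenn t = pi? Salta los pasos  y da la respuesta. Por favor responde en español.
El snap en t = pi es s = 0.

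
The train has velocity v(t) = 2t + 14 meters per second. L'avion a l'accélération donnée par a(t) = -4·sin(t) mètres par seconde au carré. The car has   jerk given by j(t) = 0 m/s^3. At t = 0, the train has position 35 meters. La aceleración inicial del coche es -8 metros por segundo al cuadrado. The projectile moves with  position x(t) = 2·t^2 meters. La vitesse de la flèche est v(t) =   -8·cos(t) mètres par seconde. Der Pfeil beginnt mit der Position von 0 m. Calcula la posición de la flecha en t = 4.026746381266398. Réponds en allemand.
Um dies zu lösen, müssen wir 1 Integral unserer Gleichung für die Geschwindigkeit v(t) = -8·cos(t) finden. Das Integral von der Geschwindigkeit, mit x(0) = 0, ergibt die Position: x(t) = -8·sin(t). Mit x(t) = -8·sin(t) und Einsetzen von t = 4.026746381266398, finden wir x = 6.19209865686979.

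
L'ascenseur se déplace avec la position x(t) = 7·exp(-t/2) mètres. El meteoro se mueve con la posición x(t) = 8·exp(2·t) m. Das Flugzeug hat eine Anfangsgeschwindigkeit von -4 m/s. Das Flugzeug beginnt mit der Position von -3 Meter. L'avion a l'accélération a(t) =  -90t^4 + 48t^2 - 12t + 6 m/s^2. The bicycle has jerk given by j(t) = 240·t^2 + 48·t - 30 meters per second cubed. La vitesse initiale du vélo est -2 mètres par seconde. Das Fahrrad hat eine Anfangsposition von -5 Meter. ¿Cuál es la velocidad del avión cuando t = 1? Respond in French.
Nous devons trouver l'intégrale de notre équation de l'accélération a(t) = -90·t^4 + 48·t^2 - 12·t + 6 1 fois. En intégrant l'accélération et en utilisant la condition initiale v(0) = -4, nous obtenons v(t) = -18·t^5 + 16·t^3 - 6·t^2 + 6·t - 4. Nous avons la vitesse v(t) = -18·t^5 + 16·t^3 - 6·t^2 + 6·t - 4. En substituant t = 1: v(1) = -6.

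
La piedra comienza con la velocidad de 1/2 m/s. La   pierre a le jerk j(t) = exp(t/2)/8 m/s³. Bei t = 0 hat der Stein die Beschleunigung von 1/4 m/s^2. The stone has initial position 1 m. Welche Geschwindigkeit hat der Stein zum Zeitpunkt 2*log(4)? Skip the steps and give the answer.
v(2*log(4)) = 2.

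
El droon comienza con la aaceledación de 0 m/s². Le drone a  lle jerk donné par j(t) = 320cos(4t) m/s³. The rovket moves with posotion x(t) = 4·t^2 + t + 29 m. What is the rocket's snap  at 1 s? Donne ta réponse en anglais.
Starting from position x(t) = 4·t^2 + t + 29, we take 4 derivatives. Differentiating position, we get velocity: v(t) = 8·t + 1. Differentiating velocity, we get acceleration: a(t) = 8. Differentiating acceleration, we get jerk: j(t) = 0. Taking d/dt of j(t), we find s(t) = 0. From the given snap equation s(t) = 0, we substitute t = 1 to get s = 0.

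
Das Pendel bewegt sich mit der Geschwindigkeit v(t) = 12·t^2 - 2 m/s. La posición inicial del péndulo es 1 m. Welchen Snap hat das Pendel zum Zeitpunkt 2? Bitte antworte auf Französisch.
Pour résoudre ceci, nous devons prendre 3 dérivées de notre équation de la vitesse v(t) = 12·t^2 - 2. En prenant d/dt de v(t), nous trouvons a(t) = 24·t. En dérivant l'accélération, nous obtenons le jerk: j(t) = 24. En dérivant le jerk, nous obtenons le snap: s(t) = 0. Nous avons le snap s(t) = 0. En substituant t = 2: s(2) = 0.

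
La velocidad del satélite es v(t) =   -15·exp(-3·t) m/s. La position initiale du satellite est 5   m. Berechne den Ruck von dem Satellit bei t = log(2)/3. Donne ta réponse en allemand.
Ausgehend von der Geschwindigkeit v(t) = -15·exp(-3·t), nehmen wir 2 Ableitungen. Durch Ableiten von der Geschwindigkeit erhalten wir die Beschleunigung: a(t) = 45·exp(-3·t). Die Ableitung von der Beschleunigung ergibt den Ruck: j(t) = -135·exp(-3·t). Aus der Gleichung für den Ruck j(t) = -135·exp(-3·t), setzen wir t = log(2)/3 ein und erhalten j = -135/2.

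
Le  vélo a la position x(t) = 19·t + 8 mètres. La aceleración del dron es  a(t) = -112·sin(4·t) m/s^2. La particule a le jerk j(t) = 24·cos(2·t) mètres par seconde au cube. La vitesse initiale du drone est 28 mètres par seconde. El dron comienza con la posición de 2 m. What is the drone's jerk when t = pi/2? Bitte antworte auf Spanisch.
Partiendo de la aceleración a(t) = -112·sin(4·t), tomamos 1 derivada. La derivada de la aceleración da la sacudida: j(t) = -448·cos(4·t). Usando j(t) = -448·cos(4·t) y sustituyendo t = pi/2, encontramos j = -448.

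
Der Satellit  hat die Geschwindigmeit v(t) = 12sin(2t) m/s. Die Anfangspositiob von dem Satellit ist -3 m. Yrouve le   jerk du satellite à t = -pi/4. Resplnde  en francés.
Nous devons dériver notre équation de la vitesse v(t) = 12·sin(2·t) 2 fois. En dérivant la vitesse, nous obtenons l'accélération: a(t) = 24·cos(2·t). En prenant d/dt de a(t), nous trouvons j(t) = -48·sin(2·t). En utilisant j(t) = -48·sin(2·t) et en substituant t = -pi/4, nous trouvons j = 48.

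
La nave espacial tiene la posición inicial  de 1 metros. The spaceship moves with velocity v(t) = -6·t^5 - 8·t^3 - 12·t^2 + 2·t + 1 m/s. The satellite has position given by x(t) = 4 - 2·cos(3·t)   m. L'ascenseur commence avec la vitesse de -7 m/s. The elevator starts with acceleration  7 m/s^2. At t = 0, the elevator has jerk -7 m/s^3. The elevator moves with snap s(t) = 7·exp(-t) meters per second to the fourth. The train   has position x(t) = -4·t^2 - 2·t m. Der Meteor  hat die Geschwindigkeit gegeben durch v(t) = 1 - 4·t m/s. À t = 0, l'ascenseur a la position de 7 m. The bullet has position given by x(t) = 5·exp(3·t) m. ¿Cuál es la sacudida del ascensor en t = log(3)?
Debemos encontrar la antiderivada de nuestra ecuación del snap s(t) = 7·exp(-t) 1 vez. Integrando el snap y usando la condición inicial j(0) = -7, obtenemos j(t) = -7·exp(-t). Tenemos la sacudida j(t) = -7·exp(-t). Sustituyendo t = log(3): j(log(3)) = -7/3.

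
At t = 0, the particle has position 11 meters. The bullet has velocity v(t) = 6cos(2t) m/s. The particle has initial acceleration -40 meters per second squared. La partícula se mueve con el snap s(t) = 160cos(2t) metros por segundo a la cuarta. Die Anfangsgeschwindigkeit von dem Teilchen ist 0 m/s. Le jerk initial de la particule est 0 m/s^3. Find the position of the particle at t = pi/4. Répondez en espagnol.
Debemos encontrar la antiderivada de nuestra ecuación del snap s(t) = 160·cos(2·t) 4 veces. La antiderivada del snap es la sacudida. Usando j(0) = 0, obtenemos j(t) = 80·sin(2·t). La integral de la sacudida es la aceleración. Usando a(0) = -40, obtenemos a(t) = -40·cos(2·t). Tomando ∫a(t)dt y aplicando v(0) = 0, encontramos v(t) = -20·sin(2·t). La antiderivada de la velocidad, con x(0) = 11, da la posición: x(t) = 10·cos(2·t) + 1. Usando x(t) = 10·cos(2·t) + 1 y sustituyendo t = pi/4, encontramos x = 1.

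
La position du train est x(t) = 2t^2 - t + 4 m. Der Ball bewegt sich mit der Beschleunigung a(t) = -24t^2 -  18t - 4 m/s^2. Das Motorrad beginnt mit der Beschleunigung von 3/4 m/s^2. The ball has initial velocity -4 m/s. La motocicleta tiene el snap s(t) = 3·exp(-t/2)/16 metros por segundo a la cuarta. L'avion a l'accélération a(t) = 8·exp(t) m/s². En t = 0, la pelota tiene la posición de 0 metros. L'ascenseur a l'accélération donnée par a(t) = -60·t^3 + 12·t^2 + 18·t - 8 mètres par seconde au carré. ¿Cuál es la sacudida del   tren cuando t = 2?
Para resolver esto, necesitamos tomar 3 derivadas de nuestra ecuación de la posición x(t) = 2·t^2 - t + 4. Derivando la posición, obtenemos la velocidad: v(t) = 4·t - 1. Tomando d/dt de v(t), encontramos a(t) = 4. Derivando la aceleración, obtenemos la sacudida: j(t) = 0. Tenemos la sacudida j(t) = 0. Sustituyendo t = 2: j(2) = 0.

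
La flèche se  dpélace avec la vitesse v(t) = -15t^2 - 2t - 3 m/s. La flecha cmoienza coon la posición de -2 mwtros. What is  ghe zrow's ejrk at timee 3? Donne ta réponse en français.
En partant de la vitesse v(t) = -15·t^2 - 2·t - 3, nous prenons 2 dérivées. En prenant d/dt de v(t), nous trouvons a(t) = -30·t - 2. En prenant d/dt de a(t), nous trouvons j(t) = -30. Nous avons le jerk j(t) = -30. En substituant t = 3: j(3) = -30.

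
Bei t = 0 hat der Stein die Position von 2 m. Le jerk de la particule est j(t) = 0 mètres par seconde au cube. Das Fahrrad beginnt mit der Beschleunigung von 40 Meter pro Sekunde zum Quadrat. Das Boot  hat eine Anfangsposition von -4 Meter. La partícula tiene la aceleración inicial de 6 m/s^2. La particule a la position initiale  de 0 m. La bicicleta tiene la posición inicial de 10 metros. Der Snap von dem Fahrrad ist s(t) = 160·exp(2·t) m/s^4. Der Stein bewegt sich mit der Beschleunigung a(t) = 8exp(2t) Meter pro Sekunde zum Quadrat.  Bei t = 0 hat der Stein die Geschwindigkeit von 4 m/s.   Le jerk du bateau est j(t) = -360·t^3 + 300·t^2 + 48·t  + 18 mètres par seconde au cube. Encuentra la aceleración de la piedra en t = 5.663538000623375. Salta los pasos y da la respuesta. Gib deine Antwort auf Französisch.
À t = 5.663538000623375, a = 664318.872548299.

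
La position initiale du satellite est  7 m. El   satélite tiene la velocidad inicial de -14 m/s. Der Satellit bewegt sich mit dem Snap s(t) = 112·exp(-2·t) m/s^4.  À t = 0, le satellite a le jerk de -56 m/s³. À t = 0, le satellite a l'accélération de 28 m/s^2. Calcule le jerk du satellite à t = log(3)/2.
Nous devons intégrer notre équation du snap s(t) = 112·exp(-2·t) 1 fois. L'intégrale du snap est le jerk. En utilisant j(0) = -56, nous obtenons j(t) = -56·exp(-2·t). De l'équation du jerk j(t) = -56·exp(-2·t), nous substituons t = log(3)/2 pour obtenir j = -56/3.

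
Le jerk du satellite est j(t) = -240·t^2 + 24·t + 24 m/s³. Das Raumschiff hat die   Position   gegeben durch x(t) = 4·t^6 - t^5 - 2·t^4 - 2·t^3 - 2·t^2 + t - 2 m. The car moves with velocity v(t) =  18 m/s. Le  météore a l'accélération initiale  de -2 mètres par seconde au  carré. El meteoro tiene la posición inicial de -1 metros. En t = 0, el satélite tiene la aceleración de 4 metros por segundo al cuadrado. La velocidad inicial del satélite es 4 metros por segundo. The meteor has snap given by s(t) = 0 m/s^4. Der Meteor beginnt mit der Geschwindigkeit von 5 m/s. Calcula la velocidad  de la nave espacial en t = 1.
Debemos derivar nuestra ecuación de la posición x(t) = 4·t^6 - t^5 - 2·t^4 - 2·t^3 - 2·t^2 + t - 2 1 vez. Derivando la posición, obtenemos la velocidad: v(t) = 24·t^5 - 5·t^4 - 8·t^3 - 6·t^2 - 4·t + 1. Tenemos la velocidad v(t) = 24·t^5 - 5·t^4 - 8·t^3 - 6·t^2 - 4·t + 1. Sustituyendo t = 1: v(1) = 2.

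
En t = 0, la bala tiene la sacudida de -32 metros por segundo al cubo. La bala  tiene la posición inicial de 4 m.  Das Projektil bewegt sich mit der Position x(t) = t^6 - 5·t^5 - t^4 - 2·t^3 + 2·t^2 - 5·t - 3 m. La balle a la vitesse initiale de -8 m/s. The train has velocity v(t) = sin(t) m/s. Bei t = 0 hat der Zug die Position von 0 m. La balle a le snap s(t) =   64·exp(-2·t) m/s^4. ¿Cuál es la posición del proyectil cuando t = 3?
De la ecuación de la posición x(t) = t^6 - 5·t^5 - t^4 - 2·t^3 + 2·t^2 - 5·t - 3, sustituimos t = 3 para obtener x = -621.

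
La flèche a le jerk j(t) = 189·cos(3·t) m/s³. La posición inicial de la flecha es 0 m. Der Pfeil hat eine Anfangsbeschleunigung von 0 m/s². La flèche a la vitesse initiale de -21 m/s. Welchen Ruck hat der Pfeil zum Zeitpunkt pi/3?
Wir haben den Ruck j(t) = 189·cos(3·t). Durch Einsetzen von t = pi/3: j(pi/3) = -189.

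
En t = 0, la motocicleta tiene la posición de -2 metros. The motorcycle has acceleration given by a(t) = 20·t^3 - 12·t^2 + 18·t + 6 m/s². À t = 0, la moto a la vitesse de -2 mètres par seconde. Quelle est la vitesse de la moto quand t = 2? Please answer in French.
Pour résoudre ceci, nous devons prendre 1 intégrale de notre équation de l'accélération a(t) = 20·t^3 - 12·t^2 + 18·t + 6. En prenant ∫a(t)dt et en appliquant v(0) = -2, nous trouvons v(t) = 5·t^4 - 4·t^3 + 9·t^2 + 6·t - 2. De l'équation de la vitesse v(t) = 5·t^4 - 4·t^3 + 9·t^2 + 6·t - 2, nous substituons t = 2 pour obtenir v = 94.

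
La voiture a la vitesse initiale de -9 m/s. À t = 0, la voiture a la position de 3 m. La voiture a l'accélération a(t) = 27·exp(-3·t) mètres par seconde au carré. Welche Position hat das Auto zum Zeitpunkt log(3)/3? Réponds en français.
Nous devons intégrer notre équation de l'accélération a(t) = 27·exp(-3·t) 2 fois. En intégrant l'accélération et en utilisant la condition initiale v(0) = -9, nous obtenons v(t) = -9·exp(-3·t). La primitive de la vitesse, avec x(0) = 3, donne la position: x(t) = 3·exp(-3·t). De l'équation de la position x(t) = 3·exp(-3·t), nous substituons t = log(3)/3 pour obtenir x = 1.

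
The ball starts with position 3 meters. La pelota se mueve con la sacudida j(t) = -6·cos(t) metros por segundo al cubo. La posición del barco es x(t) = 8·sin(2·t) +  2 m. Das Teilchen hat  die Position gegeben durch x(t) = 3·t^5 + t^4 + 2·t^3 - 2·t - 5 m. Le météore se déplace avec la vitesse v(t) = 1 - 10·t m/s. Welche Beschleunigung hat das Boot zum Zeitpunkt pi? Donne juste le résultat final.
Die Beschleunigung bei t = pi ist a = 0.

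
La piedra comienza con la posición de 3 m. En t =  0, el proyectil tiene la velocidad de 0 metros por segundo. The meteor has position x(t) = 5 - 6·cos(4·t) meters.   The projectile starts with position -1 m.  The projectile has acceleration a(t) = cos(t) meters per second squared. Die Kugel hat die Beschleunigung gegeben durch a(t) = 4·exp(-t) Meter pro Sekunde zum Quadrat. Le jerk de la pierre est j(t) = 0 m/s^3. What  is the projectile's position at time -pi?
We must find the integral of our acceleration equation a(t) = cos(t) 2 times. Taking ∫a(t)dt and applying v(0) = 0, we find v(t) = sin(t). The antiderivative of velocity is position. Using x(0) = -1, we get x(t) = -cos(t). Using x(t) = -cos(t) and substituting t = -pi, we find x = 1.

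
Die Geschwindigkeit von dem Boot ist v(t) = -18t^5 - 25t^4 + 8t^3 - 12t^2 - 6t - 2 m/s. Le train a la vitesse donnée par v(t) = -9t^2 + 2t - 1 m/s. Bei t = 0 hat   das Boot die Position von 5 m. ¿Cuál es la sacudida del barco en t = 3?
Debemos derivar nuestra ecuación de la velocidad v(t) = -18·t^5 - 25·t^4 + 8·t^3 - 12·t^2 - 6·t - 2 2 veces. La derivada de la velocidad da la aceleración: a(t) = -90·t^4 - 100·t^3 + 24·t^2 - 24·t - 6. Derivando la aceleración, obtenemos la sacudida: j(t) = -360·t^3 - 300·t^2 + 48·t - 24. Tenemos la sacudida j(t) = -360·t^3 - 300·t^2 + 48·t - 24. Sustituyendo t = 3: j(3) = -12300.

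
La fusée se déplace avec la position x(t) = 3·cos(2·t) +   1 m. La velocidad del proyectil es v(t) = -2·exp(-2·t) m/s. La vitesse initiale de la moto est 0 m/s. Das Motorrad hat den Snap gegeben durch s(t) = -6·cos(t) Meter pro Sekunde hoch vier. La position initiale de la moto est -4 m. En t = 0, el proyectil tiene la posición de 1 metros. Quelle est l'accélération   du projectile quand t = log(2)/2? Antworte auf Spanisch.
Para resolver esto, necesitamos tomar 1 derivada de nuestra ecuación de la velocidad v(t) = -2·exp(-2·t). Derivando la velocidad, obtenemos la aceleración: a(t) = 4·exp(-2·t). Tenemos la aceleración a(t) = 4·exp(-2·t). Sustituyendo t = log(2)/2: a(log(2)/2) = 2.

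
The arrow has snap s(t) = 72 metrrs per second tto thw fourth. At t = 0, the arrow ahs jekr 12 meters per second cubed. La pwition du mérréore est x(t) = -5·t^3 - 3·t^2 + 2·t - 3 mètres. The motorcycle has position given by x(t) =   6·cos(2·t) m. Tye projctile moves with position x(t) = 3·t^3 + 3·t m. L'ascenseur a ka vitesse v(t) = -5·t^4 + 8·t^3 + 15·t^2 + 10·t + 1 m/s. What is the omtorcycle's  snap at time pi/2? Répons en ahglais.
We must differentiate our position equation x(t) = 6·cos(2·t) 4 times. Differentiating position, we get velocity: v(t) = -12·sin(2·t). Differentiating velocity, we get acceleration: a(t) = -24·cos(2·t). Taking d/dt of a(t), we find j(t) = 48·sin(2·t). Taking d/dt of j(t), we find s(t) = 96·cos(2·t). Using s(t) = 96·cos(2·t) and substituting t = pi/2, we find s = -96.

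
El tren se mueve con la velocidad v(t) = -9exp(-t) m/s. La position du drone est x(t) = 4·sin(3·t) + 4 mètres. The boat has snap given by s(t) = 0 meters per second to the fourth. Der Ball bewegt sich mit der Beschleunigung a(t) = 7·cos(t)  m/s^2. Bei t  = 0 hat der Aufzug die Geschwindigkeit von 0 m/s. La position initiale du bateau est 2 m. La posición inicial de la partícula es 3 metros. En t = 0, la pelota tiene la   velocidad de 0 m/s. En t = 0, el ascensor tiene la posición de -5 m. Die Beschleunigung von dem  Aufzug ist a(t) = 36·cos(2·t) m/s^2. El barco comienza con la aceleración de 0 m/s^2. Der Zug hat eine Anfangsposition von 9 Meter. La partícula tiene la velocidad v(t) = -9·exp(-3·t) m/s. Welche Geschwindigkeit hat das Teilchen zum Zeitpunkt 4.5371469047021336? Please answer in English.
From the given velocity equation v(t) = -9·exp(-3·t), we substitute t = 4.5371469047021336 to get v = -0.0000110374542525714.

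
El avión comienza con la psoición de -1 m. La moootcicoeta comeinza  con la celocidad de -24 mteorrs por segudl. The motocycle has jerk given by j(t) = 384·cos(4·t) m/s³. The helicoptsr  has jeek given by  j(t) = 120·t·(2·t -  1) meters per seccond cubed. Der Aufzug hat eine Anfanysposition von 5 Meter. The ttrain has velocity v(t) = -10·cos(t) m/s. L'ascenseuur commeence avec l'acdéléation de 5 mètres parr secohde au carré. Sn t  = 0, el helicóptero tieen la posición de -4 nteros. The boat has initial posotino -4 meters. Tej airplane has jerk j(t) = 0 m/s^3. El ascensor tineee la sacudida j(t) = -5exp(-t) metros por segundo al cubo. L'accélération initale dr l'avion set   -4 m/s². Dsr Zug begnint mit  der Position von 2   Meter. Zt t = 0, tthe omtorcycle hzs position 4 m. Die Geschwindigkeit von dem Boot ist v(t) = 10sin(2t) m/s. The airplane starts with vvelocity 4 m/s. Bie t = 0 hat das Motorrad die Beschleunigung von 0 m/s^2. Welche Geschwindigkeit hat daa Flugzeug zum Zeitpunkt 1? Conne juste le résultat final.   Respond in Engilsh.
At t = 1, v = 0.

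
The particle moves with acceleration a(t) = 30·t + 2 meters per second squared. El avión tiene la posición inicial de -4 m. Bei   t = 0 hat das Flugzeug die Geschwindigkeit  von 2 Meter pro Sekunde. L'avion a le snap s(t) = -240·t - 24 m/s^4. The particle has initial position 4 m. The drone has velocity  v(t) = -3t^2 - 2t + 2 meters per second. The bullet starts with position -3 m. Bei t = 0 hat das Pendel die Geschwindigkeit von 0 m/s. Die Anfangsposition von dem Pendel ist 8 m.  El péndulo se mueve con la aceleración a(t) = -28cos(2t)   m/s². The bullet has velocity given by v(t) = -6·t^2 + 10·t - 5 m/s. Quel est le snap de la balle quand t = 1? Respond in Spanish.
Partiendo de la velocidad v(t) = -6·t^2 + 10·t - 5, tomamos 3 derivadas. La derivada de la velocidad da la aceleración: a(t) = 10 - 12·t. La derivada de la aceleración da la sacudida: j(t) = -12. La derivada de la sacudida da el snap: s(t) = 0. Usando s(t) = 0 y sustituyendo t = 1, encontramos s = 0.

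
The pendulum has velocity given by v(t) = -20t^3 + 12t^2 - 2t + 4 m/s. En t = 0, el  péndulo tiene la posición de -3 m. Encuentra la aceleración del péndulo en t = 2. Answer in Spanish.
Para resolver esto, necesitamos tomar 1 derivada de nuestra ecuación de la velocidad v(t) = -20·t^3 + 12·t^2 - 2·t + 4. Derivando la velocidad, obtenemos la aceleración: a(t) = -60·t^2 + 24·t - 2. Usando a(t) = -60·t^2 + 24·t - 2 y sustituyendo t = 2, encontramos a = -194.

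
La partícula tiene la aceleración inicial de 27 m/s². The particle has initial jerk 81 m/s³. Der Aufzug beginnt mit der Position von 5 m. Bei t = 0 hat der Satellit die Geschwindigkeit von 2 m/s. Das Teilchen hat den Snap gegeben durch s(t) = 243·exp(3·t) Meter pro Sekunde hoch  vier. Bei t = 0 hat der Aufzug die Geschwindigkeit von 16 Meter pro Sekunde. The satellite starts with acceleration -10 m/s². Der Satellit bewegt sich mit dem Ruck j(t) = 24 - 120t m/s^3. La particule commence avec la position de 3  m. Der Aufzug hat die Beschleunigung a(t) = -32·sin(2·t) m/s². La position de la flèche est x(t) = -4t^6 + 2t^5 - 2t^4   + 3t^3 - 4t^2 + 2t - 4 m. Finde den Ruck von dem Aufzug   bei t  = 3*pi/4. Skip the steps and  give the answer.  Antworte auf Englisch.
j(3*pi/4) = 0.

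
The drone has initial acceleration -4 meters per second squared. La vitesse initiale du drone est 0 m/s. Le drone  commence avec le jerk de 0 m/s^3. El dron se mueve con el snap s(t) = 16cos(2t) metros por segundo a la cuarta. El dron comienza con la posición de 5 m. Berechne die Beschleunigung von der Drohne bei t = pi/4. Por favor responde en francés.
En partant du snap s(t) = 16·cos(2·t), nous prenons 2 primitives. En intégrant le snap et en utilisant la condition initiale j(0) = 0, nous obtenons j(t) = 8·sin(2·t). En intégrant le jerk et en utilisant la condition initiale a(0) = -4, nous obtenons a(t) = -4·cos(2·t). Nous avons l'accélération a(t) = -4·cos(2·t). En substituant t = pi/4: a(pi/4) = 0.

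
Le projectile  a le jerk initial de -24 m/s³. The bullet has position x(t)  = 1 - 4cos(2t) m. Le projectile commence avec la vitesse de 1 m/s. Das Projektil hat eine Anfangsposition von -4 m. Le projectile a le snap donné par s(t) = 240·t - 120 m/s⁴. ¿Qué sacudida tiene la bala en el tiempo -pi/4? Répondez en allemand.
Um dies zu lösen, müssen wir 3 Ableitungen unserer Gleichung für die Position x(t) = 1 - 4·cos(2·t) nehmen. Die Ableitung von der Position ergibt die Geschwindigkeit: v(t) = 8·sin(2·t). Mit d/dt von v(t) finden wir a(t) = 16·cos(2·t). Die Ableitung von der Beschleunigung ergibt den Ruck: j(t) = -32·sin(2·t). Wir haben den Ruck j(t) = -32·sin(2·t). Durch Einsetzen von t = -pi/4: j(-pi/4) = 32.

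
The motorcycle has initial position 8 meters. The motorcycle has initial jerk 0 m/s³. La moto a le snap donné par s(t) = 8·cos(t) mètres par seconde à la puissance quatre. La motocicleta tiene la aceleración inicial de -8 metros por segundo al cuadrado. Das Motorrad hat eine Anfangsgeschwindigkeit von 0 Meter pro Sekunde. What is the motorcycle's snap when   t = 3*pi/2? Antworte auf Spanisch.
Tenemos el snap s(t) = 8·cos(t). Sustituyendo t = 3*pi/2: s(3*pi/2) = 0.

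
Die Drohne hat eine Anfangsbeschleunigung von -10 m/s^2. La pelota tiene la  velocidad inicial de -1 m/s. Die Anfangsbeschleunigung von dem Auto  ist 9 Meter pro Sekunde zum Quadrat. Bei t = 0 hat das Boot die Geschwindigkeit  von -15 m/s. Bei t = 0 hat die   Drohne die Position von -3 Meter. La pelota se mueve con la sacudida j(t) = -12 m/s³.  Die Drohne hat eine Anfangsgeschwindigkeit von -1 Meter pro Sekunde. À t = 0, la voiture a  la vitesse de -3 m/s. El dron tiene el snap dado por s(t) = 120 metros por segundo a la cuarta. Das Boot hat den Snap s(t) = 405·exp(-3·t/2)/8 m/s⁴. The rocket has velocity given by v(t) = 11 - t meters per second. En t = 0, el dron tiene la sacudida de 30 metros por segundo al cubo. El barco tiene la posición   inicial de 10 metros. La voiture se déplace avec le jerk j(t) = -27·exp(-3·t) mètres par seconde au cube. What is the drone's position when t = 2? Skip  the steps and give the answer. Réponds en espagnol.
La posición en t = 2 es x = 95.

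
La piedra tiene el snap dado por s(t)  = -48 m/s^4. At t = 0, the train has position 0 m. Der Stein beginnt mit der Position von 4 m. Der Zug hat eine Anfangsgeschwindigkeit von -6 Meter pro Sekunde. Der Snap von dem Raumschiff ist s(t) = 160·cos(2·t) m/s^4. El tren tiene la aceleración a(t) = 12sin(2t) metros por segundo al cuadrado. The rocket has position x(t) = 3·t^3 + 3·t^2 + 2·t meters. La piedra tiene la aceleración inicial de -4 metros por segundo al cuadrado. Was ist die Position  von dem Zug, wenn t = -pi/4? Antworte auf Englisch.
To solve this, we need to take 2 integrals of our acceleration equation a(t) = 12·sin(2·t). Finding the antiderivative of a(t) and using v(0) = -6: v(t) = -6·cos(2·t). The antiderivative of velocity, with x(0) = 0, gives position: x(t) = -3·sin(2·t). Using x(t) = -3·sin(2·t) and substituting t = -pi/4, we find x = 3.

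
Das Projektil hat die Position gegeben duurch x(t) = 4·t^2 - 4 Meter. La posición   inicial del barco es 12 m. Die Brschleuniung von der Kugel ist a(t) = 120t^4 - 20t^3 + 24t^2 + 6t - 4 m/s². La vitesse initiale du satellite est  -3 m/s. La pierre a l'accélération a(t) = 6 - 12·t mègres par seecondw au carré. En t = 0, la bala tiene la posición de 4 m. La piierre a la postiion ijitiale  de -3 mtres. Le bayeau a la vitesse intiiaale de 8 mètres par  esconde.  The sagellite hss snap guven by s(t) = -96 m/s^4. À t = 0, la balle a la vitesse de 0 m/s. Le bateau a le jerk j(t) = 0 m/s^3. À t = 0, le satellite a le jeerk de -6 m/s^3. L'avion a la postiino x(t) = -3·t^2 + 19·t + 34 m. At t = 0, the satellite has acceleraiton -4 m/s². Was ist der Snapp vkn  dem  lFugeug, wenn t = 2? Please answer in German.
Wir müssen unsere Gleichung für die Position x(t) = -3·t^2 + 19·t + 34 4-mal ableiten. Durch Ableiten von der Position erhalten wir die Geschwindigkeit: v(t) = 19 - 6·t. Durch Ableiten von der Geschwindigkeit erhalten wir die Beschleunigung: a(t) = -6. Durch Ableiten von der Beschleunigung erhalten wir den Ruck: j(t) = 0. Die Ableitung von dem Ruck ergibt den Snap: s(t) = 0. Aus der Gleichung für den Snap s(t) = 0, setzen wir t = 2 ein und erhalten s = 0.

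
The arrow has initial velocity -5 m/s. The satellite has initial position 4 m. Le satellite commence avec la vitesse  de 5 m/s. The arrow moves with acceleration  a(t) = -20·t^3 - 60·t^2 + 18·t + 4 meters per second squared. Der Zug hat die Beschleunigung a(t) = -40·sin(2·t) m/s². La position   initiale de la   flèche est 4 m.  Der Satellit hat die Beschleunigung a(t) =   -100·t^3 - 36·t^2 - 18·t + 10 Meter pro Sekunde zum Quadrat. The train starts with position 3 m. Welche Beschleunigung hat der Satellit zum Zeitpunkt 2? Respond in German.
Aus der Gleichung für die Beschleunigung a(t) = -100·t^3 - 36·t^2 - 18·t + 10, setzen wir t = 2 ein und erhalten a = -970.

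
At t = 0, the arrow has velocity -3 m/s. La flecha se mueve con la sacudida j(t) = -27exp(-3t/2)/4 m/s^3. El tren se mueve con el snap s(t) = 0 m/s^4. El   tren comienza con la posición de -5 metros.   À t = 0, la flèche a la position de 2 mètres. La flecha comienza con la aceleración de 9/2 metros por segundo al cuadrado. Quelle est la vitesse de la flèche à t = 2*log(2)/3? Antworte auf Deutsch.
Wir müssen unsere Gleichung für den Ruck j(t) = -27·exp(-3·t/2)/4 2-mal integrieren. Durch Integration von dem Ruck und Verwendung der Anfangsbedingung a(0) = 9/2, erhalten wir a(t) = 9·exp(-3·t/2)/2. Mit ∫a(t)dt und Anwendung von v(0) = -3, finden wir v(t) = -3·exp(-3·t/2). Mit v(t) = -3·exp(-3·t/2) und Einsetzen von t = 2*log(2)/3, finden wir v = -3/2.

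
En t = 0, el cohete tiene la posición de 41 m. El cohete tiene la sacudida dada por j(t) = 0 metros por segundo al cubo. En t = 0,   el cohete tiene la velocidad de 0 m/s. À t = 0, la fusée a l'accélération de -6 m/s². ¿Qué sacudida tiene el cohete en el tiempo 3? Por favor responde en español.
Usando j(t) = 0 y sustituyendo t = 3, encontramos j = 0.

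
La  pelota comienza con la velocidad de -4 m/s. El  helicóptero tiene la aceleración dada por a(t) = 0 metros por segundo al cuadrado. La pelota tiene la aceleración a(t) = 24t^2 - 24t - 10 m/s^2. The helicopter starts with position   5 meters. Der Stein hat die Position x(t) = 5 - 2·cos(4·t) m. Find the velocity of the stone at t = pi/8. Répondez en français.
En partant de la position x(t) = 5 - 2·cos(4·t), nous prenons 1 dérivée. En dérivant la position, nous obtenons la vitesse: v(t) = 8·sin(4·t). En utilisant v(t) = 8·sin(4·t) et en substituant t = pi/8, nous trouvons v = 8.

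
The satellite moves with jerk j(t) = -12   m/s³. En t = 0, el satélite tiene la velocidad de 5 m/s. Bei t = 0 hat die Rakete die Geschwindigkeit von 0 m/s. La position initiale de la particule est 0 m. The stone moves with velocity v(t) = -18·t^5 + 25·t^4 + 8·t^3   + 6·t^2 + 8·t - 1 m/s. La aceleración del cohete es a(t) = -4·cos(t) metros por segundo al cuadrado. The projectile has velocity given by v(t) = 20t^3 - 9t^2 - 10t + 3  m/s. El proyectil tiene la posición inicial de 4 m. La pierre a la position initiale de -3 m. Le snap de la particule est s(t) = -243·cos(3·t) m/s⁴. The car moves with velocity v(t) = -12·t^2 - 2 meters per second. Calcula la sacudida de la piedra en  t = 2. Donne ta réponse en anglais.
Starting from velocity v(t) = -18·t^5 + 25·t^4 + 8·t^3 + 6·t^2 + 8·t - 1, we take 2 derivatives. Taking d/dt of v(t), we find a(t) = -90·t^4 + 100·t^3 + 24·t^2 + 12·t + 8. Differentiating acceleration, we get jerk: j(t) = -360·t^3 + 300·t^2 + 48·t + 12. We have jerk j(t) = -360·t^3 + 300·t^2 + 48·t + 12. Substituting t = 2: j(2) = -1572.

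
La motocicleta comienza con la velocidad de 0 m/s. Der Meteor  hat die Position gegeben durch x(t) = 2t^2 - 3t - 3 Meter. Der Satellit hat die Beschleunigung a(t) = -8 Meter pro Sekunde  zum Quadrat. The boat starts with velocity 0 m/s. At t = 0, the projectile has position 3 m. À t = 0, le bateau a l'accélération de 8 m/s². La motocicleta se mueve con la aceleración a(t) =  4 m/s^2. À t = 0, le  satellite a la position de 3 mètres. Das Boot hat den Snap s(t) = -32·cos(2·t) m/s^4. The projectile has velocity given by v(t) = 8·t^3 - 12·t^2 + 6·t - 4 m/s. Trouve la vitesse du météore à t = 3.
Nous devons dériver notre équation de la position x(t) = 2·t^2 - 3·t - 3 1 fois. La dérivée de la position donne la vitesse: v(t) = 4·t - 3. Nous avons la vitesse v(t) = 4·t - 3. En substituant t = 3: v(3) = 9.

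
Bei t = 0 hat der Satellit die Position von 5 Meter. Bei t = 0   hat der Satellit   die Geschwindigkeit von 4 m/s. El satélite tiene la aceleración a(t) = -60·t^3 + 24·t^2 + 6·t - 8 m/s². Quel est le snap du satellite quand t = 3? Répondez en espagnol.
Partiendo de la aceleración a(t) = -60·t^3 + 24·t^2 + 6·t - 8, tomamos 2 derivadas. La derivada de la aceleración da la sacudida: j(t) = -180·t^2 + 48·t + 6. Tomando d/dt de j(t), encontramos s(t) = 48 - 360·t. Usando s(t) = 48 - 360·t y sustituyendo t = 3, encontramos s = -1032.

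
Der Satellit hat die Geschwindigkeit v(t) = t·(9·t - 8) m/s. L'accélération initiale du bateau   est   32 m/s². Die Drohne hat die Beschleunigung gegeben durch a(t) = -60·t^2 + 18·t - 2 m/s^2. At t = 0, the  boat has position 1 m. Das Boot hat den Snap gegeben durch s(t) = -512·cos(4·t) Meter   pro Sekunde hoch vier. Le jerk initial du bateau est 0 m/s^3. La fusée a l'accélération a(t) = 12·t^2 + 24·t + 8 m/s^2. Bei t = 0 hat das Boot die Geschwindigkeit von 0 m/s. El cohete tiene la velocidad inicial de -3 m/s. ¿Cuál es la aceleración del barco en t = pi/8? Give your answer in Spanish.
Debemos encontrar la integral de nuestra ecuación del snap s(t) = -512·cos(4·t) 2 veces. Integrando el snap y usando la condición inicial j(0) = 0, obtenemos j(t) = -128·sin(4·t). Tomando ∫j(t)dt y aplicando a(0) = 32, encontramos a(t) = 32·cos(4·t). Tenemos la aceleración a(t) = 32·cos(4·t). Sustituyendo t = pi/8: a(pi/8) = 0.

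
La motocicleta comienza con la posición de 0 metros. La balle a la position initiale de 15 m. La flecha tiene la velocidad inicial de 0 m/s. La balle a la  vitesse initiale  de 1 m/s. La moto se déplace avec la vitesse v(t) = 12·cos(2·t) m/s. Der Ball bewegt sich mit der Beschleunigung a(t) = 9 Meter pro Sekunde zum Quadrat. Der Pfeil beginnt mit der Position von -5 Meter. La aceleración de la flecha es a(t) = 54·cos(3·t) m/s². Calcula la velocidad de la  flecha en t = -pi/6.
Debemos encontrar la integral de nuestra ecuación de la aceleración a(t) = 54·cos(3·t) 1 vez. La antiderivada de la aceleración, con v(0) = 0, da la velocidad: v(t) = 18·sin(3·t). Usando v(t) = 18·sin(3·t) y sustituyendo t = -pi/6, encontramos v = -18.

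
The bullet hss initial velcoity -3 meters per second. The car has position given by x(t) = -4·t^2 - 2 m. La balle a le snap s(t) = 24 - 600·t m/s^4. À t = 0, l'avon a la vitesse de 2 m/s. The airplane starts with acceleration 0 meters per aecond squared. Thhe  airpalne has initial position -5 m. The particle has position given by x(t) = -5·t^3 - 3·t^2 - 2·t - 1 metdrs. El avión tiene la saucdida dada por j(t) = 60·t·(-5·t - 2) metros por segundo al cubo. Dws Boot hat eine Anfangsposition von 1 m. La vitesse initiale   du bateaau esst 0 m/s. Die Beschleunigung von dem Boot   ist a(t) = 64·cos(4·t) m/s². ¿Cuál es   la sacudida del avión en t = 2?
Usando j(t) = 60·t·(-5·t - 2) y sustituyendo t = 2, encontramos j = -1440.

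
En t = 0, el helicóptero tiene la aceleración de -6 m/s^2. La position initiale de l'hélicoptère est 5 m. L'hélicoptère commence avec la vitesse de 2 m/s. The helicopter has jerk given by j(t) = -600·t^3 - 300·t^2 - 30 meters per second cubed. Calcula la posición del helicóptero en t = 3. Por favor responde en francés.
Nous devons intégrer notre équation du jerk j(t) = -600·t^3 - 300·t^2 - 30 3 fois. En prenant ∫j(t)dt et en appliquant a(0) = -6, nous trouvons a(t) = -150·t^4 - 100·t^3 - 30·t - 6. En prenant ∫a(t)dt et en appliquant v(0) = 2, nous trouvons v(t) = -30·t^5 - 25·t^4 - 15·t^2 - 6·t + 2. L'intégrale de la vitesse est la position. En utilisant x(0) = 5, nous obtenons x(t) = -5·t^6 - 5·t^5 - 5·t^3 - 3·t^2 + 2·t + 5. De l'équation de la position x(t) = -5·t^6 - 5·t^5 - 5·t^3 - 3·t^2 + 2·t + 5, nous substituons t = 3 pour obtenir x = -5011.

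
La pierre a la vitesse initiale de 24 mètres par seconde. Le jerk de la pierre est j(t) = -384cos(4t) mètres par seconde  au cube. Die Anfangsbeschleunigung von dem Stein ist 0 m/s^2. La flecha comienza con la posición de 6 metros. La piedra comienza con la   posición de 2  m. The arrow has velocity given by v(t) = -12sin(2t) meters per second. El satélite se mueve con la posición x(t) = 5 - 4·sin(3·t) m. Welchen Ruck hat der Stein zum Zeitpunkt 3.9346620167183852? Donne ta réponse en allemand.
Mit j(t) = -384·cos(4·t) und Einsetzen von t = 3.9346620167183852, finden wir j = 383.819235262097.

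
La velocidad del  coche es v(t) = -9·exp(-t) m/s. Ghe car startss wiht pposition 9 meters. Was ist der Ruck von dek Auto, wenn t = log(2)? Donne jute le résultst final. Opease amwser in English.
At t = log(2), j = -9/2.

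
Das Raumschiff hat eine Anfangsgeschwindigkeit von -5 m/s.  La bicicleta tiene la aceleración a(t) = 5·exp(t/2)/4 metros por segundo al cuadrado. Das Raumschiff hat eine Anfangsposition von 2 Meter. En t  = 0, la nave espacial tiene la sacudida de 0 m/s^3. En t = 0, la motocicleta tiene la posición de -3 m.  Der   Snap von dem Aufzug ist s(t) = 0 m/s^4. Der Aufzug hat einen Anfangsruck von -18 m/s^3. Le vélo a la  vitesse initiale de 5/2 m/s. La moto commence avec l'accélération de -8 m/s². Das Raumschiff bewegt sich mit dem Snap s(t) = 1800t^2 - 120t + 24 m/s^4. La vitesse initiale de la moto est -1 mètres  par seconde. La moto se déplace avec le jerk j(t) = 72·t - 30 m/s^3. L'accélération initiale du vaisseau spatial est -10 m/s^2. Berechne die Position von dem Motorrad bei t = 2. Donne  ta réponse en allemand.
Um dies zu lösen, müssen wir 3 Stammfunktionen unserer Gleichung für den Ruck j(t) = 72·t - 30 finden. Durch Integration von dem Ruck und Verwendung der Anfangsbedingung a(0) = -8, erhalten wir a(t) = 36·t^2 - 30·t - 8. Durch Integration von der Beschleunigung und Verwendung der Anfangsbedingung v(0) = -1, erhalten wir v(t) = 12·t^3 - 15·t^2 - 8·t - 1. Die Stammfunktion von der Geschwindigkeit, mit x(0) = -3, ergibt die Position: x(t) = 3·t^4 - 5·t^3 - 4·t^2 - t - 3. Mit x(t) = 3·t^4 - 5·t^3 - 4·t^2 - t - 3 und Einsetzen von t = 2, finden wir x = -13.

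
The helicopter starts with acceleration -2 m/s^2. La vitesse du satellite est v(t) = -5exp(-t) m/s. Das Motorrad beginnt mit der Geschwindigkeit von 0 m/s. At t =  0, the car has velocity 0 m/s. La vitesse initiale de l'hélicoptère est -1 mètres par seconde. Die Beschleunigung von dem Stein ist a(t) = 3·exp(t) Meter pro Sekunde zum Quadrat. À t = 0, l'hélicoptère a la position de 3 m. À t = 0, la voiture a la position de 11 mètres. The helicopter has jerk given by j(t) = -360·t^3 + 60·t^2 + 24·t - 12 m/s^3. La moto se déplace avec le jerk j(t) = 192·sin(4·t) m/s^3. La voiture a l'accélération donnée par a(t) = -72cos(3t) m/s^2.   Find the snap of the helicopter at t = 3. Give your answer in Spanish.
Para resolver esto, necesitamos tomar 1 derivada de nuestra ecuación de la sacudida j(t) = -360·t^3 + 60·t^2 + 24·t - 12. La derivada de la sacudida da el snap: s(t) = -1080·t^2 + 120·t + 24. Tenemos el snap s(t) = -1080·t^2 + 120·t + 24. Sustituyendo t = 3: s(3) = -9336.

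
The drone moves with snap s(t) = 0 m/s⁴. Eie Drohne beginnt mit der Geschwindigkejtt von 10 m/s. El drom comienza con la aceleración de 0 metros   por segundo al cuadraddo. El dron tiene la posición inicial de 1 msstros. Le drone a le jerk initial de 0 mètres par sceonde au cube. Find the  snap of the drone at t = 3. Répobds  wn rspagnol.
Tenemos el snap s(t) = 0. Sustituyendo t = 3: s(3) = 0.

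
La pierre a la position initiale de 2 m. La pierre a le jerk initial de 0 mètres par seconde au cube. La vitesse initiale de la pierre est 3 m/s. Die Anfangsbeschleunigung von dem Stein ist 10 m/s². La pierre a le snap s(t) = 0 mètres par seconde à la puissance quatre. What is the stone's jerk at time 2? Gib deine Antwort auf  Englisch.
To find the answer, we compute 1 integral of s(t) = 0. The integral of snap, with j(0) = 0, gives jerk: j(t) = 0. From the given jerk equation j(t) = 0, we substitute t = 2 to get j = 0.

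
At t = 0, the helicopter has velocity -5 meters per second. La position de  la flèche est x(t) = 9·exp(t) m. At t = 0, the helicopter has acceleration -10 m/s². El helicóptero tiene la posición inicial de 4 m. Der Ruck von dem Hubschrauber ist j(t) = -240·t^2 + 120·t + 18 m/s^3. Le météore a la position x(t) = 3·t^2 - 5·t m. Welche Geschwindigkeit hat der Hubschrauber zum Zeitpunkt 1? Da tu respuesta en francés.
Pour résoudre ceci, nous devons prendre 2 primitives de notre équation du jerk j(t) = -240·t^2 + 120·t + 18. En intégrant le jerk et en utilisant la condition initiale a(0) = -10, nous obtenons a(t) = -80·t^3 + 60·t^2 + 18·t - 10. En prenant ∫a(t)dt et en appliquant v(0) = -5, nous trouvons v(t) = -20·t^4 + 20·t^3 + 9·t^2 - 10·t - 5. De l'équation de la vitesse v(t) = -20·t^4 + 20·t^3 + 9·t^2 - 10·t - 5, nous substituons t = 1 pour obtenir v = -6.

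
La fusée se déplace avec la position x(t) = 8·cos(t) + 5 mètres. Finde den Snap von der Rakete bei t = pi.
Ausgehend von der Position x(t) = 8·cos(t) + 5, nehmen wir 4 Ableitungen. Durch Ableiten von der Position erhalten wir die Geschwindigkeit: v(t) = -8·sin(t). Mit d/dt von v(t) finden wir a(t) = -8·cos(t). Die Ableitung von der Beschleunigung ergibt den Ruck: j(t) = 8·sin(t). Die Ableitung von dem Ruck ergibt den Snap: s(t) = 8·cos(t). Aus der Gleichung für den Snap s(t) = 8·cos(t), setzen wir t = pi ein und erhalten s = -8.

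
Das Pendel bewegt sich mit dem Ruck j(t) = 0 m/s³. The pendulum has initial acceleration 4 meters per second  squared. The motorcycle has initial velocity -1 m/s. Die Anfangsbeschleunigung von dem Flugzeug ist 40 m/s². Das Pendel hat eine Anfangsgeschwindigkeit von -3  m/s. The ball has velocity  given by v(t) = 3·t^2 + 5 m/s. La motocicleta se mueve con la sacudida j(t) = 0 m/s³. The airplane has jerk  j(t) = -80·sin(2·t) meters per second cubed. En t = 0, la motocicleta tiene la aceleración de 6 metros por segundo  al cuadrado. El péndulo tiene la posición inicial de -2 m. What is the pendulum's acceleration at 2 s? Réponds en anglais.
We need to integrate our jerk equation j(t) = 0 1 time. The integral of jerk is acceleration. Using a(0) = 4, we get a(t) = 4. Using a(t) = 4 and substituting t = 2, we find a = 4.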